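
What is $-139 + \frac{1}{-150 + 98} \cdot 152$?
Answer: $- \frac{1845}{13} \approx -141.92$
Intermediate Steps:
$-139 + \frac{1}{-150 + 98} \cdot 152 = -139 + \frac{1}{-52} \cdot 152 = -139 - \frac{38}{13} = - \frac{1845}{13}$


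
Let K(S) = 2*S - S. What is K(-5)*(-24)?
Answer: 120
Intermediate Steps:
K(S) = S
K(-5)*(-24) = -5*(-24) = 120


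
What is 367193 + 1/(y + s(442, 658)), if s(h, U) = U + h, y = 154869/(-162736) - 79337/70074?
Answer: 2298656722851545215/6260077717031 ≈ 3.6719e+5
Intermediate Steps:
y = -11881638169/5701781232 (y = 154869*(-1/162736) - 79337*1/70074 = -154869/162736 - 79337/70074 = -11881638169/5701781232 ≈ -2.0838)
367193 + 1/(y + s(442, 658)) = 367193 + 1/(-11881638169/5701781232 + (658 + 442)) = 367193 + 1/(-11881638169/5701781232 + 1100) = 367193 + 1/(6260077717031/5701781232) = 367193 + 5701781232/6260077717031 = 2298656722851545215/6260077717031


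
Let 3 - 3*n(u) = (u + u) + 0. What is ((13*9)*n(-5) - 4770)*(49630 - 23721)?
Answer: -110450067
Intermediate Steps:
n(u) = 1 - 2*u/3 (n(u) = 1 - ((u + u) + 0)/3 = 1 - (2*u + 0)/3 = 1 - 2*u/3)
((13*9)*n(-5) - 4770)*(49630 - 23721) = ((13*9)*(1 - 2/3*(-5)) - 4770)*(49630 - 23721) = (117*(1 + 10/3) - 4770)*25909 = (117*(13/3) - 4770)*25909 = (507 - 4770)*25909 = -4263*25909 = -110450067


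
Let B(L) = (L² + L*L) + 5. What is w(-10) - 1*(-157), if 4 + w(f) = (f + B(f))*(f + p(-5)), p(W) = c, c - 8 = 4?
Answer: 543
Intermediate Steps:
c = 12 (c = 8 + 4 = 12)
p(W) = 12
B(L) = 5 + 2*L² (B(L) = (L² + L²) + 5 = 2*L² + 5 = 5 + 2*L²)
w(f) = -4 + (12 + f)*(5 + f + 2*f²) (w(f) = -4 + (f + (5 + 2*f²))*(f + 12) = -4 + (5 + f + 2*f²)*(12 + f) = -4 + (12 + f)*(5 + f + 2*f²))
w(-10) - 1*(-157) = (56 + 2*(-10)³ + 17*(-10) + 25*(-10)²) - 1*(-157) = (56 + 2*(-1000) - 170 + 25*100) + 157 = (56 - 2000 - 170 + 2500) + 157 = 386 + 157 = 543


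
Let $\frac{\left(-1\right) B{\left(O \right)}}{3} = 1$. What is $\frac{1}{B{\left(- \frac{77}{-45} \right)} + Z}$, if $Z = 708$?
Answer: $\frac{1}{705} \approx 0.0014184$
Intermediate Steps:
$B{\left(O \right)} = -3$ ($B{\left(O \right)} = \left(-3\right) 1 = -3$)
$\frac{1}{B{\left(- \frac{77}{-45} \right)} + Z} = \frac{1}{-3 + 708} = \frac{1}{705}$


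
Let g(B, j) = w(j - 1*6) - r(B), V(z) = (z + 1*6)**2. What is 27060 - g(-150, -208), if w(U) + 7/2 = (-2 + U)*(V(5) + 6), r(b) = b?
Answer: 108691/2 ≈ 54346.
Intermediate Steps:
V(z) = (6 + z)**2 (V(z) = (z + 6)**2 = (6 + z)**2)
w(U) = -515/2 + 127*U (w(U) = -7/2 + (-2 + U)*((6 + 5)**2 + 6) = -7/2 + (-2 + U)*(11**2 + 6) = -7/2 + (-2 + U)*(121 + 6) = -7/2 + (-2 + U)*127 = -7/2 + (-254 + 127*U) = -515/2 + 127*U)
g(B, j) = -2039/2 - B + 127*j (g(B, j) = (-515/2 + 127*(j - 1*6)) - B = (-515/2 + 127*(j - 6)) - B = (-515/2 + 127*(-6 + j)) - B = (-515/2 + (-762 + 127*j)) - B = (-2039/2 + 127*j) - B = -2039/2 - B + 127*j)
27060 - g(-150, -208) = 27060 - (-2039/2 - 1*(-150) + 127*(-208)) = 27060 - (-2039/2 + 150 - 26416) = 27060 - 1*(-54571/2) = 27060 + 54571/2 = 108691/2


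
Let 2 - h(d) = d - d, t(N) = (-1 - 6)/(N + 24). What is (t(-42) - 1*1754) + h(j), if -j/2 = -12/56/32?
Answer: -31529/18 ≈ -1751.6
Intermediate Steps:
t(N) = -7/(24 + N)
j = 3/224 (j = -2*(-12/56)/32 = -2*(-12*1/56)/32 = -(-3)/(7*32) = -2*(-3/448) = 3/224 ≈ 0.013393)
h(d) = 2 (h(d) = 2 - (d - d) = 2 - 1*0 = 2 + 0 = 2)
(t(-42) - 1*1754) + h(j) = (-7/(24 - 42) - 1*1754) + 2 = (-7/(-18) - 1754) + 2 = (-7*(-1/18) - 1754) + 2 = (7/18 - 1754) + 2 = -31565/18 + 2 = -31529/18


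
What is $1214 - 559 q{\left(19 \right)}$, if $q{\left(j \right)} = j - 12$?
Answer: $-2699$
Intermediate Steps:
$q{\left(j \right)} = -12 + j$
$1214 - 559 q{\left(19 \right)} = 1214 - 559 \left(-12 + 19\right) = 1214 - 3913 = -2699$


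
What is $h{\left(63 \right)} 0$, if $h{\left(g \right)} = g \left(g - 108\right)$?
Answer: $0$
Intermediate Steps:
$h{\left(g \right)} = g \left(-108 + g\right)$
$h{\left(63 \right)} 0 = 63 \left(-108 + 63\right) 0 = 63 \left(-45\right) 0 = \left(-2835\right) 0 = 0$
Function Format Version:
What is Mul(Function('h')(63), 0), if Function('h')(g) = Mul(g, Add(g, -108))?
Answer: 0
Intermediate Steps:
Function('h')(g) = Mul(g, Add(-108, g))
Mul(Function('h')(63), 0) = Mul(Mul(63, Add(-108, 63)), 0) = Mul(Mul(63, -45), 0) = Mul(-2835, 0) = 0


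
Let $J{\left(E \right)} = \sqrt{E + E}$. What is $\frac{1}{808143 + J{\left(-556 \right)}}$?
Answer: $\frac{808143}{653095109561} - \frac{2 i \sqrt{278}}{653095109561} \approx 1.2374 \cdot 10^{-6} - 5.1059 \cdot 10^{-11} i$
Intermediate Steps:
$J{\left(E \right)} = \sqrt{2} \sqrt{E}$ ($J{\left(E \right)} = \sqrt{2 E} = \sqrt{2} \sqrt{E}$)
$\frac{1}{808143 + J{\left(-556 \right)}} = \frac{1}{808143 + \sqrt{2} \sqrt{-556}} = \frac{1}{808143 + \sqrt{2} \cdot 2 i \sqrt{139}} = \frac{1}{808143 + 2 i \sqrt{278}}$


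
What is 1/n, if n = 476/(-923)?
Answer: -923/476 ≈ -1.9391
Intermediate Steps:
n = -476/923 (n = 476*(-1/923) = -476/923 ≈ -0.51571)
1/n = 1/(-476/923) = -923/476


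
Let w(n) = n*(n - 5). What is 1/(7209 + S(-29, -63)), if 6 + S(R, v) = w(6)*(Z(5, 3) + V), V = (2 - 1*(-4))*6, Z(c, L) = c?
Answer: 1/7449 ≈ 0.00013425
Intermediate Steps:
V = 36 (V = (2 + 4)*6 = 6*6 = 36)
w(n) = n*(-5 + n)
S(R, v) = 240 (S(R, v) = -6 + (6*(-5 + 6))*(5 + 36) = -6 + (6*1)*41 = -6 + 6*41 = -6 + 246 = 240)
1/(7209 + S(-29, -63)) = 1/(7209 + 240) = 1/7449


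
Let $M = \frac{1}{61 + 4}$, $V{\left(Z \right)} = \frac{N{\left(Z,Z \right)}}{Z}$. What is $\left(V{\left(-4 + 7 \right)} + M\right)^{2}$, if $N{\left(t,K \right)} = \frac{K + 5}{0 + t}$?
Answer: $\frac{279841}{342225} \approx 0.81771$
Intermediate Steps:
$N{\left(t,K \right)} = \frac{5 + K}{t}$
$V{\left(Z \right)} = \frac{5 + Z}{Z^{2}}$ ($V{\left(Z \right)} = \frac{\frac{1}{Z} \left(5 + Z\right)}{Z} = \frac{5 + Z}{Z^{2}}$)
$M = \frac{1}{65} \approx 0.015385$
$\left(V{\left(-4 + 7 \right)} + M\right)^{2} = \left(\frac{5 + \left(-4 + 7\right)}{\left(-4 + 7\right)^{2}} + \frac{1}{65}\right)^{2} = \left(\frac{5 + 3}{9} + \frac{1}{65}\right)^{2} = \left(\frac{1}{9} \cdot 8 + \frac{1}{65}\right)^{2} = \left(\frac{8}{9} + \frac{1}{65}\right)^{2} = \left(\frac{529}{585}\right)^{2} = \frac{279841}{342225}$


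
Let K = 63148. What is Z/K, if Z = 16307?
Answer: 16307/63148 ≈ 0.25823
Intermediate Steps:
Z/K = 16307/63148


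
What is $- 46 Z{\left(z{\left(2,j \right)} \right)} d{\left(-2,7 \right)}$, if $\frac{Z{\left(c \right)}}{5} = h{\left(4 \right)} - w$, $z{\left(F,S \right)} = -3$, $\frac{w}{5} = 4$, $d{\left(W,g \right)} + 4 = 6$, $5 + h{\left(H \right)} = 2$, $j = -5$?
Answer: $10580$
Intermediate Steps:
$h{\left(H \right)} = -3$ ($h{\left(H \right)} = -5 + 2 = -3$)
$d{\left(W,g \right)} = 2$ ($d{\left(W,g \right)} = -4 + 6 = 2$)
$w = 20$ ($w = 5 \cdot 4 = 20$)
$Z{\left(c \right)} = -115$ ($Z{\left(c \right)} = 5 \left(-3 - 20\right) = 5 \left(-23\right) = -115$)
$- 46 Z{\left(z{\left(2,j \right)} \right)} d{\left(-2,7 \right)} = \left(-46\right) \left(-115\right) 2 = 5290 \cdot 2 = 10580$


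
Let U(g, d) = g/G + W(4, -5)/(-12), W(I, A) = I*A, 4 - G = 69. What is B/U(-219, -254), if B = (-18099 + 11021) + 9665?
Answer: 504465/982 ≈ 513.71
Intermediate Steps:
G = -65 (G = 4 - 1*69 = 4 - 69 = -65)
W(I, A) = A*I
U(g, d) = 5/3 - g/65 (U(g, d) = g/(-65) - 5*4/(-12) = g*(-1/65) - 20*(-1/12) = -g/65 + 5/3 = 5/3 - g/65)
B = 2587 (B = -7078 + 9665 = 2587)
B/U(-219, -254) = 2587/(5/3 - 1/65*(-219)) = 2587/(5/3 + 219/65) = 2587/(982/195) = 2587*(195/982) = 504465/982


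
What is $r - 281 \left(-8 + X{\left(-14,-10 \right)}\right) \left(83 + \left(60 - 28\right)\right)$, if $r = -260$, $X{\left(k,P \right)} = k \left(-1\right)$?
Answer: $-194150$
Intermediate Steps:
$X{\left(k,P \right)} = - k$
$r - 281 \left(-8 + X{\left(-14,-10 \right)}\right) \left(83 + \left(60 - 28\right)\right) = -260 - 281 \left(-8 - -14\right) \left(83 + \left(60 - 28\right)\right) = -260 - 281 \left(-8 + 14\right) \left(83 + 32\right) = -260 - 281 \cdot 6 \cdot 115 = -260 - 193890 = -194150$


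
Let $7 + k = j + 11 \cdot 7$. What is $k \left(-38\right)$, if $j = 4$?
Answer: $-2812$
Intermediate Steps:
$k = 74$ ($k = -7 + \left(4 + 11 \cdot 7\right) = -7 + \left(4 + 77\right) = -7 + 81 = 74$)
$k \left(-38\right) = 74 \left(-38\right) = -2812$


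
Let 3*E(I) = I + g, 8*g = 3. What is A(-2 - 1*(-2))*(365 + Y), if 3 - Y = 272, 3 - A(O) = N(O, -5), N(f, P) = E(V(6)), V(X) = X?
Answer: 84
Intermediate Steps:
g = 3/8 (g = (1/8)*3 = 3/8 ≈ 0.37500)
E(I) = 1/8 + I/3 (E(I) = (I + 3/8)/3 = (3/8 + I)/3 = 1/8 + I/3)
N(f, P) = 17/8 (N(f, P) = 1/8 + (1/3)*6 = 1/8 + 2 = 17/8)
A(O) = 7/8 (A(O) = 3 - 1*17/8 = 3 - 17/8 = 7/8)
Y = -269 (Y = 3 - 1*272 = 3 - 272 = -269)
A(-2 - 1*(-2))*(365 + Y) = 7*(365 - 269)/8 = (7/8)*96 = 84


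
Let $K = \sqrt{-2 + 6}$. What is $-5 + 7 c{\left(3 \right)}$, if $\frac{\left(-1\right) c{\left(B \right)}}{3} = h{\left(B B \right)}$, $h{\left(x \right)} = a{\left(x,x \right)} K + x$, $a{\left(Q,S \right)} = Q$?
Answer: $-572$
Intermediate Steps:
$K = 2$ ($K = \sqrt{4} = 2$)
$h{\left(x \right)} = 3 x$ ($h{\left(x \right)} = x 2 + x = 2 x + x = 3 x$)
$c{\left(B \right)} = - 9 B^{2}$ ($c{\left(B \right)} = - 3 \cdot 3 B B = - 3 \cdot 3 B^{2} = - 9 B^{2}$)
$-5 + 7 c{\left(3 \right)} = -5 + 7 \left(- 9 \cdot 3^{2}\right) = -5 + 7 \left(\left(-9\right) 9\right) = -5 + 7 \left(-81\right) = -5 - 567 = -572$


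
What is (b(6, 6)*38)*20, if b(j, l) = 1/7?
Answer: 760/7 ≈ 108.57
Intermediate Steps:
b(j, l) = 1/7
(b(6, 6)*38)*20 = ((1/7)*38)*20 = (38/7)*20 = 760/7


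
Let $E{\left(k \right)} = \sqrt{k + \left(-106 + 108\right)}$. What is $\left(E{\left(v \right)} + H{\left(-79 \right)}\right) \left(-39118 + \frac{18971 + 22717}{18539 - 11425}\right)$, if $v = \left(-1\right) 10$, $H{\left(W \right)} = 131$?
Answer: $- \frac{18224966542}{3557} - \frac{278243764 i \sqrt{2}}{3557} \approx -5.1237 \cdot 10^{6} - 1.1063 \cdot 10^{5} i$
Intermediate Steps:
$v = -10$
$E{\left(k \right)} = \sqrt{2 + k}$ ($E{\left(k \right)} = \sqrt{k + 2} = \sqrt{2 + k}$)
$\left(E{\left(v \right)} + H{\left(-79 \right)}\right) \left(-39118 + \frac{18971 + 22717}{18539 - 11425}\right) = \left(\sqrt{2 - 10} + 131\right) \left(-39118 + \frac{18971 + 22717}{18539 - 11425}\right) = \left(\sqrt{-8} + 131\right) \left(-39118 + \frac{41688}{7114}\right) = \left(2 i \sqrt{2} + 131\right) \left(-39118 + 41688 \cdot \frac{1}{7114}\right) = \left(131 + 2 i \sqrt{2}\right) \left(-39118 + \frac{20844}{3557}\right) = \left(131 + 2 i \sqrt{2}\right) \left(- \frac{139121882}{3557}\right) = - \frac{18224966542}{3557} - \frac{278243764 i \sqrt{2}}{3557}$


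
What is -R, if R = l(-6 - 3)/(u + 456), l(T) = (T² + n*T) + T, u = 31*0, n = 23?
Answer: 45/152 ≈ 0.29605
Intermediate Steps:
u = 0
l(T) = T² + 24*T (l(T) = (T² + 23*T) + T = T² + 24*T)
R = -45/152 (R = ((-6 - 3)*(24 + (-6 - 3)))/(0 + 456) = -9*(24 - 9)/456 = -9*15*(1/456) = -135*1/456 = -45/152 ≈ -0.29605)
-R = -1*(-45/152) = 45/152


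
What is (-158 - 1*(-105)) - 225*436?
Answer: -98153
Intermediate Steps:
(-158 - 1*(-105)) - 225*436 = (-158 + 105) - 98100 = -53 - 98100 = -98153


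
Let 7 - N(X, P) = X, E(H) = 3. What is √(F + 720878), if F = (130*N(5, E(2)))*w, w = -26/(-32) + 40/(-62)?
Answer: √2771222277/62 ≈ 849.07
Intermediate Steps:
N(X, P) = 7 - X
w = 83/496 (w = -26*(-1/32) + 40*(-1/62) = 13/16 - 20/31 = 83/496 ≈ 0.16734)
F = 5395/124 (F = (130*(7 - 1*5))*(83/496) = (130*(7 - 5))*(83/496) = (130*2)*(83/496) = 260*(83/496) = 5395/124 ≈ 43.508)
√(F + 720878) = √(5395/124 + 720878) = √(89394267/124) = √2771222277/62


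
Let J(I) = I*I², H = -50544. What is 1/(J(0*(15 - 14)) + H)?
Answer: -1/50544 ≈ -1.9785e-5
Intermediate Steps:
J(I) = I³
1/(J(0*(15 - 14)) + H) = 1/((0*(15 - 14))³ - 50544) = 1/((0*1)³ - 50544) = 1/(0³ - 50544) = 1/(0 - 50544) = 1/(-50544) = -1/50544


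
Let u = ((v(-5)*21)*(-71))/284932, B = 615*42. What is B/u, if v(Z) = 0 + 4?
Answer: -87616590/71 ≈ -1.2340e+6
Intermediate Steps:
v(Z) = 4
B = 25830
u = -1491/71233 (u = ((4*21)*(-71))/284932 = (84*(-71))*(1/284932) = -5964*1/284932 = -1491/71233 ≈ -0.020931)
B/u = 25830/(-1491/71233) = 25830*(-71233/1491) = -87616590/71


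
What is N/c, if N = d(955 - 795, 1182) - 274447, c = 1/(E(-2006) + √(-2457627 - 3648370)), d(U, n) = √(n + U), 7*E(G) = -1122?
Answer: 307929534/7 - 1122*√1342/7 + I*√8194247974 - 274447*I*√6105997 ≈ 4.3984e+7 - 6.7808e+8*I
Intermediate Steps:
E(G) = -1122/7 (E(G) = (⅐)*(-1122) = -1122/7)
d(U, n) = √(U + n)
c = 1/(-1122/7 + I*√6105997) (c = 1/(-1122/7 + √(-2457627 - 3648370)) = 1/(-1122/7 + √(-6105997)) = 1/(-1122/7 + I*√6105997) ≈ -2.6141e-5 - 0.00040299*I)
N = -274447 + √1342 (N = √((955 - 795) + 1182) - 274447 = √(160 + 1182) - 274447 = √1342 - 274447 = -274447 + √1342 ≈ -2.7441e+5)
N/c = (-274447 + √1342)/(-7854/300452737 - 49*I*√6105997/300452737)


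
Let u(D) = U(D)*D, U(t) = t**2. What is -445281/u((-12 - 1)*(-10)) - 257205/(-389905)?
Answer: 78292419339/171324257000 ≈ 0.45698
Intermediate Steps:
u(D) = D**3 (u(D) = D**2*D = D**3)
-445281/u((-12 - 1)*(-10)) - 257205/(-389905) = -445281*(-1/(1000*(-12 - 1)**3)) - 257205/(-389905) = -445281/((-13*(-10))**3) - 257205*(-1/389905) = -445281/(130**3) + 51441/77981 = -445281/2197000 + 51441/77981 = 78292419339/171324257000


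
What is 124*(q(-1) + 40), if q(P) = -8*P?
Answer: 5952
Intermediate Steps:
124*(q(-1) + 40) = 124*(-8*(-1) + 40) = 124*(8 + 40) = 124*48 = 5952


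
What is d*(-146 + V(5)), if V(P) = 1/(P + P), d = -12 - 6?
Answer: 13131/5 ≈ 2626.2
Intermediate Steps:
d = -18
V(P) = 1/(2*P)
d*(-146 + V(5)) = -18*(-146 + (½)/5) = -18*(-146 + (½)*(⅕)) = -18*(-146 + ⅒) = -18*(-1459/10) = 13131/5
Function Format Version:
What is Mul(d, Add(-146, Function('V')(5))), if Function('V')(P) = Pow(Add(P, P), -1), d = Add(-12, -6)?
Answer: Rational(13131, 5) ≈ 2626.2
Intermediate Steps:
d = -18
Function('V')(P) = Mul(Rational(1, 2), Pow(P, -1)) (Function('V')(P) = Pow(Mul(2, P), -1) = Mul(Rational(1, 2), Pow(P, -1)))
Mul(d, Add(-146, Function('V')(5))) = Mul(-18, Add(-146, Mul(Rational(1, 2), Pow(5, -1)))) = Mul(-18, Add(-146, Mul(Rational(1, 2), Rational(1, 5)))) = Mul(-18, Add(-146, Rational(1, 10))) = Mul(-18, Rational(-1459, 10)) = Rational(13131, 5)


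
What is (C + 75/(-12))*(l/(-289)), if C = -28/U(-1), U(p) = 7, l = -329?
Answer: -13489/1156 ≈ -11.669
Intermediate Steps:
C = -4 (C = -28/7 = -28*⅐ = -4)
(C + 75/(-12))*(l/(-289)) = (-4 + 75/(-12))*(-329/(-289)) = (-4 + 75*(-1/12))*(-329*(-1/289)) = (-4 - 25/4)*(329/289) = -41/4*329/289 = -13489/1156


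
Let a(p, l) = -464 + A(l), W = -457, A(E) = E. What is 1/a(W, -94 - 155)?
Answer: -1/713 ≈ -0.0014025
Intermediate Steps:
a(p, l) = -464 + l
1/a(W, -94 - 155) = 1/(-464 + (-94 - 155)) = 1/(-464 - 249) = 1/(-713) = -1/713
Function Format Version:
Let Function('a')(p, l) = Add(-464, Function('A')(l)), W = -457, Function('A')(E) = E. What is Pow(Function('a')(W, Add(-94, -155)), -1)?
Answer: Rational(-1, 713) ≈ -0.0014025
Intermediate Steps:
Function('a')(p, l) = Add(-464, l)
Pow(Function('a')(W, Add(-94, -155)), -1) = Pow(Add(-464, Add(-94, -155)), -1) = Pow(Add(-464, -249), -1) = Pow(-713, -1) = Rational(-1, 713)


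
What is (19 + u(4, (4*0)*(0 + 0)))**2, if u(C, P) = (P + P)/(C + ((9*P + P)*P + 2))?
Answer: 361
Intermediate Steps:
u(C, P) = 2*P/(2 + C + 10*P**2) (u(C, P) = (2*P)/(C + ((10*P)*P + 2)) = (2*P)/(C + (10*P**2 + 2)) = (2*P)/(C + (2 + 10*P**2)) = (2*P)/(2 + C + 10*P**2) = 2*P/(2 + C + 10*P**2))
(19 + u(4, (4*0)*(0 + 0)))**2 = (19 + 2*((4*0)*(0 + 0))/(2 + 4 + 10*((4*0)*(0 + 0))**2))**2 = (19 + 2*(0*0)/(2 + 4 + 10*(0*0)**2))**2 = (19 + 2*0/(2 + 4 + 10*0**2))**2 = (19 + 2*0/(2 + 4 + 10*0))**2 = (19 + 2*0/(2 + 4 + 0))**2 = (19 + 2*0/6)**2 = (19 + 2*0*(1/6))**2 = (19 + 0)**2 = 19**2 = 361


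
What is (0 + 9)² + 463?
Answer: 544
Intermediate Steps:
(0 + 9)² + 463 = 9² + 463 = 81 + 463 = 544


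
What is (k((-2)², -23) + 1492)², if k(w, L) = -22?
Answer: 2160900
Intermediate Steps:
(k((-2)², -23) + 1492)² = (-22 + 1492)² = 1470² = 2160900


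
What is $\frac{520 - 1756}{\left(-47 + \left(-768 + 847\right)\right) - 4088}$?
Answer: $\frac{103}{338} \approx 0.30473$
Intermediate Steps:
$\frac{520 - 1756}{\left(-47 + \left(-768 + 847\right)\right) - 4088} = - \frac{1236}{\left(-47 + 79\right) - 4088} = - \frac{1236}{32 - 4088} = - \frac{1236}{-4056} = \left(-1236\right) \left(- \frac{1}{4056}\right) = \frac{103}{338}$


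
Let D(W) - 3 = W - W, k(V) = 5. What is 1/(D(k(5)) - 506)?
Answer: -1/503 ≈ -0.0019881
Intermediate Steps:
D(W) = 3 (D(W) = 3 + (W - W) = 3 + 0 = 3)
1/(D(k(5)) - 506) = 1/(3 - 506) = 1/(-503) = -1/503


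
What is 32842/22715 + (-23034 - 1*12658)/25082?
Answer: 6499632/284868815 ≈ 0.022816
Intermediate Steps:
32842/22715 + (-23034 - 1*12658)/25082 = 32842*(1/22715) + (-23034 - 12658)*(1/25082) = 32842/22715 - 35692*1/25082 = 32842/22715 - 17846/12541 = 6499632/284868815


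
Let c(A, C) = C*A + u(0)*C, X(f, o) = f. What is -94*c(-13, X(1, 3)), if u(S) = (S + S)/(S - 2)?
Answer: 1222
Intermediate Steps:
u(S) = 2*S/(-2 + S) (u(S) = (2*S)/(-2 + S) = 2*S/(-2 + S))
c(A, C) = A*C (c(A, C) = C*A + (2*0/(-2 + 0))*C = A*C + (2*0/(-2))*C = A*C + (2*0*(-1/2))*C = A*C + 0*C = A*C + 0 = A*C)
-94*c(-13, X(1, 3)) = -(-1222) = -94*(-13) = 1222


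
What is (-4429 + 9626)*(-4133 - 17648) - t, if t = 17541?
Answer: -113213398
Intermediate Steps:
(-4429 + 9626)*(-4133 - 17648) - t = (-4429 + 9626)*(-4133 - 17648) - 1*17541 = 5197*(-21781) - 17541 = -113195857 - 17541 = -113213398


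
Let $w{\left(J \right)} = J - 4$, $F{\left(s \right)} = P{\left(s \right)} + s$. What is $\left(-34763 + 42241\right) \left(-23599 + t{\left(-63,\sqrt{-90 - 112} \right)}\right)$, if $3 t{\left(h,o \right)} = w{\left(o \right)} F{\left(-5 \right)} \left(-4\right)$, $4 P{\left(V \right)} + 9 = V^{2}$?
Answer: $- \frac{529539614}{3} + \frac{29912 i \sqrt{202}}{3} \approx -1.7651 \cdot 10^{8} + 1.4171 \cdot 10^{5} i$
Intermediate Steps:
$P{\left(V \right)} = - \frac{9}{4} + \frac{V^{2}}{4}$
$F{\left(s \right)} = - \frac{9}{4} + s + \frac{s^{2}}{4}$ ($F{\left(s \right)} = \left(- \frac{9}{4} + \frac{s^{2}}{4}\right) + s = - \frac{9}{4} + s + \frac{s^{2}}{4}$)
$w{\left(J \right)} = -4 + J$
$t{\left(h,o \right)} = - \frac{16}{3} + \frac{4 o}{3}$ ($t{\left(h,o \right)} = \frac{\left(-4 + o\right) \left(- \frac{9}{4} - 5 + \frac{\left(-5\right)^{2}}{4}\right) \left(-4\right)}{3} = \frac{\left(-4 + o\right) \left(- \frac{9}{4} - 5 + \frac{1}{4} \cdot 25\right) \left(-4\right)}{3} = \frac{\left(-4 + o\right) \left(- \frac{9}{4} - 5 + \frac{25}{4}\right) \left(-4\right)}{3} = \frac{\left(-4 + o\right) \left(-1\right) \left(-4\right)}{3} = \frac{\left(4 - o\right) \left(-4\right)}{3} = \frac{-16 + 4 o}{3} = - \frac{16}{3} + \frac{4 o}{3}$)
$\left(-34763 + 42241\right) \left(-23599 + t{\left(-63,\sqrt{-90 - 112} \right)}\right) = \left(-34763 + 42241\right) \left(-23599 - \left(\frac{16}{3} - \frac{4 \sqrt{-90 - 112}}{3}\right)\right) = 7478 \left(-23599 - \left(\frac{16}{3} - \frac{4 \sqrt{-202}}{3}\right)\right) = 7478 \left(-23599 - \left(\frac{16}{3} - \frac{4 i \sqrt{202}}{3}\right)\right) = 7478 \left(- \frac{70813}{3} + \frac{4 i \sqrt{202}}{3}\right) = - \frac{529539614}{3} + \frac{29912 i \sqrt{202}}{3}$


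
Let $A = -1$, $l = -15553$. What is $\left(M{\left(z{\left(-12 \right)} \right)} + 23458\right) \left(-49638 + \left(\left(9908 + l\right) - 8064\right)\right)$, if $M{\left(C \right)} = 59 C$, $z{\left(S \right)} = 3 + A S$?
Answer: $-1542056021$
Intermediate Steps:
$z{\left(S \right)} = 3 - S$
$\left(M{\left(z{\left(-12 \right)} \right)} + 23458\right) \left(-49638 + \left(\left(9908 + l\right) - 8064\right)\right) = \left(59 \left(3 - -12\right) + 23458\right) \left(-49638 + \left(\left(9908 - 15553\right) - 8064\right)\right) = \left(59 \left(3 + 12\right) + 23458\right) \left(-49638 - 13709\right) = \left(59 \cdot 15 + 23458\right) \left(-49638 - 13709\right) = \left(885 + 23458\right) \left(-63347\right) = 24343 \left(-63347\right) = -1542056021$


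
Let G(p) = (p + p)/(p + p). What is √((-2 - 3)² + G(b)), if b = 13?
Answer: √26 ≈ 5.0990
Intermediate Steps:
G(p) = 1 (G(p) = (2*p)/((2*p)) = (2*p)*(1/(2*p)) = 1)
√((-2 - 3)² + G(b)) = √((-2 - 3)² + 1) = √((-5)² + 1) = √(25 + 1) = √26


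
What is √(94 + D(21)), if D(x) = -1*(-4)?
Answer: 7*√2 ≈ 9.8995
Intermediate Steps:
D(x) = 4
√(94 + D(21)) = √(94 + 4) = √98 = 7*√2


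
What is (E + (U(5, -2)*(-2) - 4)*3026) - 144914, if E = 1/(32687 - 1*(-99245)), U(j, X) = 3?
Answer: -23111056167/131932 ≈ -1.7517e+5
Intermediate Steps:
E = 1/131932 (E = 1/(32687 + 99245) = 1/131932 ≈ 7.5797e-6)
(E + (U(5, -2)*(-2) - 4)*3026) - 144914 = (1/131932 + (3*(-2) - 4)*3026) - 144914 = (1/131932 + (-6 - 4)*3026) - 144914 = (1/131932 - 10*3026) - 144914 = (1/131932 - 30260) - 144914 = -3992262319/131932 - 144914 = -23111056167/131932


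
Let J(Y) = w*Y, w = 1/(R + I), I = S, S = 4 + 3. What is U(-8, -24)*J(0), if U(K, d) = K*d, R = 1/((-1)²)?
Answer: 0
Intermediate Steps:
S = 7
R = 1 (R = 1/1 = 1)
I = 7
w = ⅛ (w = 1/(1 + 7) = 1/8 = ⅛ ≈ 0.12500)
J(Y) = Y/8
U(-8, -24)*J(0) = (-8*(-24))*((⅛)*0) = 192*0 = 0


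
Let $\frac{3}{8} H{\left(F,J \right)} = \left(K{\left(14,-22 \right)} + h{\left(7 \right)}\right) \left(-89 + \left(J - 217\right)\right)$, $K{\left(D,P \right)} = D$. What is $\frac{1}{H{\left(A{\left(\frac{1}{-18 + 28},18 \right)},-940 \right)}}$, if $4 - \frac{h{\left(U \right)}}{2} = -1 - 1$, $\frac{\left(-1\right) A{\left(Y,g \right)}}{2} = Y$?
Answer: $- \frac{3}{259168} \approx -1.1575 \cdot 10^{-5}$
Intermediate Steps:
$A{\left(Y,g \right)} = - 2 Y$
$h{\left(U \right)} = 12$ ($h{\left(U \right)} = 8 - 2 \left(-1 - 1\right) = 8 - -4 = 8 + 4 = 12$)
$H{\left(F,J \right)} = -21216 + \frac{208 J}{3}$ ($H{\left(F,J \right)} = \frac{8 \left(14 + 12\right) \left(-89 + \left(J - 217\right)\right)}{3} = \frac{8 \cdot 26 \left(-89 + \left(J - 217\right)\right)}{3} = \frac{8 \cdot 26 \left(-89 + \left(-217 + J\right)\right)}{3} = \frac{8 \cdot 26 \left(-306 + J\right)}{3} = \frac{8 \left(-7956 + 26 J\right)}{3} = -21216 + \frac{208 J}{3}$)
$\frac{1}{H{\left(A{\left(\frac{1}{-18 + 28},18 \right)},-940 \right)}} = \frac{1}{-21216 + \frac{208}{3} \left(-940\right)} = \frac{1}{-21216 - \frac{195520}{3}} = \frac{1}{- \frac{259168}{3}} = - \frac{3}{259168}$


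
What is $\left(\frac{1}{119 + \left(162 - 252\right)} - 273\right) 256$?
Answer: $- \frac{2026496}{29} \approx -69879.0$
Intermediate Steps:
$\left(\frac{1}{119 + \left(162 - 252\right)} - 273\right) 256 = \left(\frac{1}{119 - 90} - 273\right) 256 = \left(\frac{1}{29} - 273\right) 256 = \left(- \frac{7916}{29}\right) 256 = - \frac{2026496}{29}$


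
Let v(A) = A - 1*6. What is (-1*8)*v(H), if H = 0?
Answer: 48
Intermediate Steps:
v(A) = -6 + A (v(A) = A - 6 = -6 + A)
(-1*8)*v(H) = (-1*8)*(-6 + 0) = -8*(-6) = 48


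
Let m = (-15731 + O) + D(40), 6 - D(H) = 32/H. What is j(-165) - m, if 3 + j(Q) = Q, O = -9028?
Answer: 122929/5 ≈ 24586.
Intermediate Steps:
D(H) = 6 - 32/H
j(Q) = -3 + Q
m = -123769/5 (m = (-15731 - 9028) + (6 - 32/40) = -24759 + (6 - 32*1/40) = -24759 + (6 - ⅘) = -24759 + 26/5 = -123769/5 ≈ -24754.)
j(-165) - m = (-3 - 165) - 1*(-123769/5) = -168 + 123769/5 = 122929/5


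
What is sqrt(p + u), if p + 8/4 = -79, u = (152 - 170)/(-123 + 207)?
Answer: I*sqrt(15918)/14 ≈ 9.0119*I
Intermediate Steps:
u = -3/14 (u = -18/84 = -18*1/84 = -3/14 ≈ -0.21429)
p = -81 (p = -2 - 79 = -81)
sqrt(p + u) = sqrt(-81 - 3/14) = sqrt(-1137/14) = I*sqrt(15918)/14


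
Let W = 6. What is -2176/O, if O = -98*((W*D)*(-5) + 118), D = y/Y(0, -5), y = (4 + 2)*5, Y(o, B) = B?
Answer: 544/7301 ≈ 0.074510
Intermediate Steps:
y = 30 (y = 6*5 = 30)
D = -6 (D = 30/(-5) = 30*(-⅕) = -6)
O = -29204 (O = -98*((6*(-6))*(-5) + 118) = -98*(-36*(-5) + 118) = -98*(180 + 118) = -98*298 = -29204)
-2176/O = -2176/(-29204) = -2176*(-1/29204) = 544/7301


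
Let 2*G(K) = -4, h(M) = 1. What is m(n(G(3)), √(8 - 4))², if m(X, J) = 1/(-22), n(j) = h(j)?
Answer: 1/484 ≈ 0.0020661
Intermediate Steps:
G(K) = -2 (G(K) = (½)*(-4) = -2)
n(j) = 1
m(X, J) = -1/22
m(n(G(3)), √(8 - 4))² = (-1/22)² = 1/484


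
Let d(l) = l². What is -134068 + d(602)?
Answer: 228336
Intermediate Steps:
-134068 + d(602) = -134068 + 602² = -134068 + 362404 = 228336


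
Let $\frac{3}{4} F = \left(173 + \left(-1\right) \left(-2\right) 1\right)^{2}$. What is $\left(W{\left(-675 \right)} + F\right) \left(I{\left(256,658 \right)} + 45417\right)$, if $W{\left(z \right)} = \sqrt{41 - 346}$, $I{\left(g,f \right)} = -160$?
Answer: $\frac{5543982500}{3} + 45257 i \sqrt{305} \approx 1.848 \cdot 10^{9} + 7.9038 \cdot 10^{5} i$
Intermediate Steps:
$W{\left(z \right)} = i \sqrt{305}$ ($W{\left(z \right)} = \sqrt{-305} = i \sqrt{305}$)
$F = \frac{122500}{3}$ ($F = \frac{4 \left(173 + \left(-1\right) \left(-2\right) 1\right)^{2}}{3} = \frac{4 \left(173 + 2 \cdot 1\right)^{2}}{3} = \frac{4 \left(173 + 2\right)^{2}}{3} = \frac{4 \cdot 175^{2}}{3} = \frac{4}{3} \cdot 30625 = \frac{122500}{3} \approx 40833.0$)
$\left(W{\left(-675 \right)} + F\right) \left(I{\left(256,658 \right)} + 45417\right) = \left(i \sqrt{305} + \frac{122500}{3}\right) \left(-160 + 45417\right) = \left(\frac{122500}{3} + i \sqrt{305}\right) 45257 = \frac{5543982500}{3} + 45257 i \sqrt{305}$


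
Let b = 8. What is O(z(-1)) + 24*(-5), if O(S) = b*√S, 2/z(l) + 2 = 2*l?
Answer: -120 + 4*I*√2 ≈ -120.0 + 5.6569*I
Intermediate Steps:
z(l) = 2/(-2 + 2*l)
O(S) = 8*√S
O(z(-1)) + 24*(-5) = 8*√(1/(-1 - 1)) + 24*(-5) = 8*√(1/(-2)) - 120 = 8*√(-½) - 120 = 8*(I*√2/2) - 120 = 4*I*√2 - 120 = -120 + 4*I*√2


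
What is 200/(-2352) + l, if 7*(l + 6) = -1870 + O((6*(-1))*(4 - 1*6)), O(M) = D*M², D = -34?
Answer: -285961/294 ≈ -972.66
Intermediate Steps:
O(M) = -34*M²
l = -6808/7 (l = -6 + (-1870 - 34*36*(4 - 1*6)²)/7 = -6 + (-1870 - 34*36*(4 - 6)²)/7 = -6 + (-1870 - 34*(-6*(-2))²)/7 = -6 + (-1870 - 34*12²)/7 = -6 + (-1870 - 34*144)/7 = -6 + (-1870 - 4896)/7 = -6 + (⅐)*(-6766) = -6 - 6766/7 = -6808/7 ≈ -972.57)
200/(-2352) + l = 200/(-2352) - 6808/7 = 200*(-1/2352) - 6808/7 = -25/294 - 6808/7 = -285961/294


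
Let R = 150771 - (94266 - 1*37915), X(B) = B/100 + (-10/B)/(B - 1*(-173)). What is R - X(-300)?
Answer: 359751631/3810 ≈ 94423.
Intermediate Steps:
X(B) = B/100 - 10/(B*(173 + B)) (X(B) = B*(1/100) + (-10/B)/(B + 173) = B/100 + (-10/B)/(173 + B) = B/100 - 10/(B*(173 + B)))
R = 94420 (R = 150771 - (94266 - 37915) = 150771 - 1*56351 = 150771 - 56351 = 94420)
R - X(-300) = 94420 - (-1000 + (-300)**3 + 173*(-300)**2)/(100*(-300)*(173 - 300)) = 94420 - (-1)*(-1000 - 27000000 + 173*90000)/(100*300*(-127)) = 94420 - (-1)*(-1)*(-1000 - 27000000 + 15570000)/(100*300*127) = 94420 - (-1)*(-1)*(-11431000)/(100*300*127) = 94420 - 1*(-11431/3810) = 94420 + 11431/3810 = 359751631/3810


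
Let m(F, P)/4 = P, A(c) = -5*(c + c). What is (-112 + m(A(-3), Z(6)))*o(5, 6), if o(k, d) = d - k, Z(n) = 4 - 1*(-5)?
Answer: -76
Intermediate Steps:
Z(n) = 9 (Z(n) = 4 + 5 = 9)
A(c) = -10*c
m(F, P) = 4*P
(-112 + m(A(-3), Z(6)))*o(5, 6) = (-112 + 4*9)*(6 - 1*5) = (-112 + 36)*(6 - 5) = -76*1 = -76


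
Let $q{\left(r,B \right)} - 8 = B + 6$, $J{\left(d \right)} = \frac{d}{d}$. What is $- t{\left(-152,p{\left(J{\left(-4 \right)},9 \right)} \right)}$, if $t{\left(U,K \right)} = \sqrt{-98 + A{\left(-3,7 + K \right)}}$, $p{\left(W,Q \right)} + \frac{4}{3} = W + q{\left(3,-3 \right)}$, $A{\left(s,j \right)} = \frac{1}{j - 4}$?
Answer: $- \frac{i \sqrt{164615}}{41} \approx - 9.8958 i$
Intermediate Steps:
$J{\left(d \right)} = 1$
$q{\left(r,B \right)} = 14 + B$ ($q{\left(r,B \right)} = 8 + \left(B + 6\right) = 8 + \left(6 + B\right) = 14 + B$)
$A{\left(s,j \right)} = \frac{1}{-4 + j}$
$p{\left(W,Q \right)} = \frac{29}{3} + W$ ($p{\left(W,Q \right)} = - \frac{4}{3} + \left(W + \left(14 - 3\right)\right) = - \frac{4}{3} + \left(W + 11\right) = - \frac{4}{3} + \left(11 + W\right) = \frac{29}{3} + W$)
$t{\left(U,K \right)} = \sqrt{-98 + \frac{1}{3 + K}}$ ($t{\left(U,K \right)} = \sqrt{-98 + \frac{1}{-4 + \left(7 + K\right)}} = \sqrt{-98 + \frac{1}{3 + K}}$)
$- t{\left(-152,p{\left(J{\left(-4 \right)},9 \right)} \right)} = - \sqrt{\frac{-293 - 98 \left(\frac{29}{3} + 1\right)}{3 + \left(\frac{29}{3} + 1\right)}} = - \sqrt{\frac{-293 - \frac{3136}{3}}{3 + \frac{32}{3}}} = - \sqrt{\frac{-293 - \frac{3136}{3}}{\frac{41}{3}}} = - \sqrt{\frac{3}{41} \left(- \frac{4015}{3}\right)} = - \sqrt{- \frac{4015}{41}} = - \frac{i \sqrt{164615}}{41}$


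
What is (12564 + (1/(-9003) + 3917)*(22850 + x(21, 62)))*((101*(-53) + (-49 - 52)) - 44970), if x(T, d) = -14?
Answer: -13537481622383136/3001 ≈ -4.5110e+12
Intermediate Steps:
(12564 + (1/(-9003) + 3917)*(22850 + x(21, 62)))*((101*(-53) + (-49 - 52)) - 44970) = (12564 + (1/(-9003) + 3917)*(22850 - 14))*((101*(-53) + (-49 - 52)) - 44970) = (12564 + (-1/9003 + 3917)*22836)*((-5353 - 101) - 44970) = (12564 + (35264750/9003)*22836)*(-5454 - 44970) = (12564 + 268435277000/3001)*(-50424) = (268472981564/3001)*(-50424) = -13537481622383136/3001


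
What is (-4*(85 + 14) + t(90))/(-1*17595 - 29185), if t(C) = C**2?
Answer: -1926/11695 ≈ -0.16469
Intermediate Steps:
(-4*(85 + 14) + t(90))/(-1*17595 - 29185) = (-4*(85 + 14) + 90**2)/(-1*17595 - 29185) = (-4*99 + 8100)/(-17595 - 29185) = (-396 + 8100)/(-46780) = 7704*(-1/46780) = -1926/11695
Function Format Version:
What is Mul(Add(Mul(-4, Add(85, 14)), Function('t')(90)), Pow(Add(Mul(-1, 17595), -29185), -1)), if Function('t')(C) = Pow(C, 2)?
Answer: Rational(-1926, 11695) ≈ -0.16469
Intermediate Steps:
Mul(Add(Mul(-4, Add(85, 14)), Function('t')(90)), Pow(Add(Mul(-1, 17595), -29185), -1)) = Mul(Add(Mul(-4, Add(85, 14)), Pow(90, 2)), Pow(Add(Mul(-1, 17595), -29185), -1)) = Mul(Add(Mul(-4, 99), 8100), Pow(Add(-17595, -29185), -1)) = Mul(Add(-396, 8100), Pow(-46780, -1)) = Mul(7704, Rational(-1, 46780)) = Rational(-1926, 11695)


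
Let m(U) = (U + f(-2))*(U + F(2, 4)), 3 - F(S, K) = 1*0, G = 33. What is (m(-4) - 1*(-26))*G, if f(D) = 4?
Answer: 858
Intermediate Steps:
F(S, K) = 3 (F(S, K) = 3 - 0 = 3 - 1*0 = 3 + 0 = 3)
m(U) = (3 + U)*(4 + U) (m(U) = (U + 4)*(U + 3) = (4 + U)*(3 + U) = (3 + U)*(4 + U))
(m(-4) - 1*(-26))*G = ((12 + (-4)² + 7*(-4)) - 1*(-26))*33 = ((12 + 16 - 28) + 26)*33 = (0 + 26)*33 = 26*33 = 858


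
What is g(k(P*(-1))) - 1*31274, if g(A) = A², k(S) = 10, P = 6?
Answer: -31174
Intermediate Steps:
g(k(P*(-1))) - 1*31274 = 10² - 1*31274 = 100 - 31274 = -31174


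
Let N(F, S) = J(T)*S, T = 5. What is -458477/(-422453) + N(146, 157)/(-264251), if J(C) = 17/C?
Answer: 604637501578/558168138515 ≈ 1.0833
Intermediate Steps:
N(F, S) = 17*S/5 (N(F, S) = (17/5)*S = (17*(1/5))*S = 17*S/5)
-458477/(-422453) + N(146, 157)/(-264251) = -458477/(-422453) + ((17/5)*157)/(-264251) = -458477*(-1/422453) + (2669/5)*(-1/264251) = 458477/422453 - 2669/1321255 = 604637501578/558168138515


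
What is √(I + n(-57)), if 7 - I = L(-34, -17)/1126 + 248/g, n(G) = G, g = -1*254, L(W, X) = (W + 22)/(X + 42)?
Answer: 2*I*√1566411518047/357505 ≈ 7.0017*I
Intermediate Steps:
L(W, X) = (22 + W)/(42 + X)
g = -254
I = 14258737/1787525 (I = 7 - (((22 - 34)/(42 - 17))/1126 + 248/(-254)) = 7 - ((-12/25)*(1/1126) + 248*(-1/254)) = 7 - (((1/25)*(-12))*(1/1126) - 124/127) = 7 - (-12/25*1/1126 - 124/127) = 7 - (-6/14075 - 124/127) = 7 - 1*(-1746062/1787525) = 7 + 1746062/1787525 = 14258737/1787525 ≈ 7.9768)
√(I + n(-57)) = √(14258737/1787525 - 57) = √(-87630188/1787525) = 2*I*√1566411518047/357505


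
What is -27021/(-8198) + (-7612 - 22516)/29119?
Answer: 539835155/238717562 ≈ 2.2614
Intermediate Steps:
-27021/(-8198) + (-7612 - 22516)/29119 = -27021*(-1/8198) - 30128*1/29119 = 27021/8198 - 30128/29119 = 539835155/238717562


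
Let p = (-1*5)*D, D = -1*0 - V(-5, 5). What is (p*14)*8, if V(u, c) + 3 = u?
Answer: -4480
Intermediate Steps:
V(u, c) = -3 + u
D = 8 (D = -1*0 - (-3 - 5) = 0 - 1*(-8) = 0 + 8 = 8)
p = -40 (p = -1*5*8 = -5*8 = -40)
(p*14)*8 = -40*14*8 = -560*8 = -4480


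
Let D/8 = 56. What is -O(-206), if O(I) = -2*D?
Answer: 896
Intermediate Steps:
D = 448 (D = 8*56 = 448)
O(I) = -896 (O(I) = -2*448 = -896)
-O(-206) = -1*(-896) = 896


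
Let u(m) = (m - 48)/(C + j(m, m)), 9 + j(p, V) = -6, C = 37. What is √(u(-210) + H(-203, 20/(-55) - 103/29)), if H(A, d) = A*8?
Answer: I*√197923/11 ≈ 40.444*I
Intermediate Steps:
j(p, V) = -15 (j(p, V) = -9 - 6 = -15)
H(A, d) = 8*A
u(m) = -24/11 + m/22 (u(m) = (m - 48)/(37 - 15) = (-48 + m)/22 = (-48 + m)*(1/22) = -24/11 + m/22)
√(u(-210) + H(-203, 20/(-55) - 103/29)) = √((-24/11 + (1/22)*(-210)) + 8*(-203)) = √((-24/11 - 105/11) - 1624) = √(-129/11 - 1624) = √(-17993/11) = I*√197923/11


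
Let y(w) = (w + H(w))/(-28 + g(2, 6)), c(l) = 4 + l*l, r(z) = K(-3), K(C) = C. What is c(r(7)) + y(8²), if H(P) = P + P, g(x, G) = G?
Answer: 47/11 ≈ 4.2727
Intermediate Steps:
H(P) = 2*P
r(z) = -3
c(l) = 4 + l²
y(w) = -3*w/22 (y(w) = (w + 2*w)/(-28 + 6) = (3*w)/(-22) = (3*w)*(-1/22) = -3*w/22)
c(r(7)) + y(8²) = (4 + (-3)²) - 3/22*8² = (4 + 9) - 3/22*64 = 13 - 96/11 = 47/11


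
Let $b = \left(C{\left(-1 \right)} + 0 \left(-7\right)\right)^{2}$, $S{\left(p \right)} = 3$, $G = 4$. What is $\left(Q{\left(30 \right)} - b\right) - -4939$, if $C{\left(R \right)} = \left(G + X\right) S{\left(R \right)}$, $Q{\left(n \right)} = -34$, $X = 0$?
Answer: $4761$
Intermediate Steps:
$C{\left(R \right)} = 12$ ($C{\left(R \right)} = \left(4 + 0\right) 3 = 4 \cdot 3 = 12$)
$b = 144$ ($b = \left(12 + 0 \left(-7\right)\right)^{2} = \left(12 + 0\right)^{2} = 12^{2} = 144$)
$\left(Q{\left(30 \right)} - b\right) - -4939 = \left(-34 - 144\right) - -4939 = \left(-34 - 144\right) + 4939 = -178 + 4939 = 4761$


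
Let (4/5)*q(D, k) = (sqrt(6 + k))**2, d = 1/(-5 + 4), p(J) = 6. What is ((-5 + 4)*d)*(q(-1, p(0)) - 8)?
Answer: 7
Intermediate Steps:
d = -1 (d = 1/(-1) = -1)
q(D, k) = 15/2 + 5*k/4 (q(D, k) = 5*(sqrt(6 + k))**2/4 = 5*(6 + k)/4 = 15/2 + 5*k/4)
((-5 + 4)*d)*(q(-1, p(0)) - 8) = ((-5 + 4)*(-1))*((15/2 + (5/4)*6) - 8) = (-1*(-1))*((15/2 + 15/2) - 8) = 1*(15 - 8) = 1*7 = 7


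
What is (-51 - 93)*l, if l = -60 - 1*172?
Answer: 33408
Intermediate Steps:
l = -232 (l = -60 - 172 = -232)
(-51 - 93)*l = (-51 - 93)*(-232) = -144*(-232) = 33408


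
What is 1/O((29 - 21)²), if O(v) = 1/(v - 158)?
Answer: -94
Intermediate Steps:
O(v) = 1/(-158 + v)
1/O((29 - 21)²) = 1/(1/(-158 + (29 - 21)²)) = 1/(1/(-158 + 8²)) = 1/(1/(-158 + 64)) = 1/(1/(-94)) = 1/(-1/94) = -94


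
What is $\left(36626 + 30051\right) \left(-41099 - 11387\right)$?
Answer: $-3499609022$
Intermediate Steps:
$\left(36626 + 30051\right) \left(-41099 - 11387\right) = 66677 \left(-52486\right) = -3499609022$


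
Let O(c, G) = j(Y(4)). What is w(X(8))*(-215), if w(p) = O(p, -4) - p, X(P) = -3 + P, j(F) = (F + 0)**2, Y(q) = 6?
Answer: -6665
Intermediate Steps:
j(F) = F**2
O(c, G) = 36 (O(c, G) = 6**2 = 36)
w(p) = 36 - p
w(X(8))*(-215) = (36 - (-3 + 8))*(-215) = (36 - 1*5)*(-215) = (36 - 5)*(-215) = 31*(-215) = -6665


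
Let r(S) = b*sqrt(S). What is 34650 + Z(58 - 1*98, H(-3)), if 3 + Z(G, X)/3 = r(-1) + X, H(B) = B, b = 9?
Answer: 34632 + 27*I ≈ 34632.0 + 27.0*I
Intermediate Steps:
r(S) = 9*sqrt(S)
Z(G, X) = -9 + 3*X + 27*I (Z(G, X) = -9 + 3*(9*sqrt(-1) + X) = -9 + 3*(9*I + X) = -9 + 3*(X + 9*I) = -9 + (3*X + 27*I) = -9 + 3*X + 27*I)
34650 + Z(58 - 1*98, H(-3)) = 34650 + (-9 + 3*(-3) + 27*I) = 34650 + (-9 - 9 + 27*I) = 34650 + (-18 + 27*I) = 34632 + 27*I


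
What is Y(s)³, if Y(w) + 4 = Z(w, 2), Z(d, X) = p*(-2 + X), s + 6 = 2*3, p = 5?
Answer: -64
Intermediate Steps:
s = 0 (s = -6 + 2*3 = -6 + 6 = 0)
Z(d, X) = -10 + 5*X (Z(d, X) = 5*(-2 + X) = -10 + 5*X)
Y(w) = -4 (Y(w) = -4 + (-10 + 5*2) = -4 + (-10 + 10) = -4 + 0 = -4)
Y(s)³ = (-4)³ = -64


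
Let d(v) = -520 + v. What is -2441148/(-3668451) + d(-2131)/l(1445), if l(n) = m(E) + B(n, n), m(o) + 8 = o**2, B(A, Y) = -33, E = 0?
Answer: 3275050223/50135497 ≈ 65.324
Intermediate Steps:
m(o) = -8 + o**2
l(n) = -41 (l(n) = (-8 + 0**2) - 33 = (-8 + 0) - 33 = -8 - 33 = -41)
-2441148/(-3668451) + d(-2131)/l(1445) = -2441148/(-3668451) + (-520 - 2131)/(-41) = -2441148*(-1/3668451) - 2651*(-1/41) = 813716/1222817 + 2651/41 = 3275050223/50135497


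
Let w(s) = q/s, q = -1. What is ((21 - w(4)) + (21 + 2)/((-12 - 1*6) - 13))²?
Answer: 6466849/15376 ≈ 420.58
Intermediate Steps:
w(s) = -1/s
((21 - w(4)) + (21 + 2)/((-12 - 1*6) - 13))² = ((21 - (-1)/4) + (21 + 2)/((-12 - 1*6) - 13))² = ((21 - (-1)/4) + 23/((-12 - 6) - 13))² = ((21 - 1*(-¼)) + 23/(-18 - 13))² = ((21 + ¼) + 23/(-31))² = (85/4 + 23*(-1/31))² = (85/4 - 23/31)² = (2543/124)² = 6466849/15376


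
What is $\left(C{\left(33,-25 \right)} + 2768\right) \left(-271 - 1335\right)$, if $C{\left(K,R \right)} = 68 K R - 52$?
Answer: $85734704$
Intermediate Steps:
$C{\left(K,R \right)} = -52 + 68 K R$ ($C{\left(K,R \right)} = 68 K R - 52 = -52 + 68 K R$)
$\left(C{\left(33,-25 \right)} + 2768\right) \left(-271 - 1335\right) = \left(\left(-52 + 68 \cdot 33 \left(-25\right)\right) + 2768\right) \left(-271 - 1335\right) = \left(\left(-52 - 56100\right) + 2768\right) \left(-1606\right) = \left(-56152 + 2768\right) \left(-1606\right) = \left(-53384\right) \left(-1606\right) = 85734704$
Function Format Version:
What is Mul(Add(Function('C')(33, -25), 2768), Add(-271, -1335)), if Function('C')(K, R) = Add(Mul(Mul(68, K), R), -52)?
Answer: 85734704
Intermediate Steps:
Function('C')(K, R) = Add(-52, Mul(68, K, R)) (Function('C')(K, R) = Add(Mul(68, K, R), -52) = Add(-52, Mul(68, K, R)))
Mul(Add(Function('C')(33, -25), 2768), Add(-271, -1335)) = Mul(Add(Add(-52, Mul(68, 33, -25)), 2768), Add(-271, -1335)) = Mul(Add(Add(-52, -56100), 2768), -1606) = Mul(Add(-56152, 2768), -1606) = Mul(-53384, -1606) = 85734704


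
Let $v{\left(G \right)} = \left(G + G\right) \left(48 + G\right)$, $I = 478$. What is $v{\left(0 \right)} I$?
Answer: $0$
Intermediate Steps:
$v{\left(G \right)} = 2 G \left(48 + G\right)$
$v{\left(0 \right)} I = 2 \cdot 0 \left(48 + 0\right) 478 = 2 \cdot 0 \cdot 48 \cdot 478 = 0 \cdot 478 = 0$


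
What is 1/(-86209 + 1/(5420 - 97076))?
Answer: -91656/7901572105 ≈ -1.1600e-5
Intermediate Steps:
1/(-86209 + 1/(5420 - 97076)) = 1/(-86209 + 1/(-91656)) = 1/(-86209 - 1/91656) = 1/(-7901572105/91656) = -91656/7901572105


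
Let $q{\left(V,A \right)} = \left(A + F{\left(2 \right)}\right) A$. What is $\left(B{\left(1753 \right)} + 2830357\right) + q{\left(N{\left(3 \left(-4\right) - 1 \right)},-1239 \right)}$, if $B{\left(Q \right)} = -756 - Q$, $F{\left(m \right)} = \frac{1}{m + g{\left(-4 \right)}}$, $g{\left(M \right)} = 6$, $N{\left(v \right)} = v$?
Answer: $\frac{34902513}{8} \approx 4.3628 \cdot 10^{6}$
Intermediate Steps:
$F{\left(m \right)} = \frac{1}{6 + m}$ ($F{\left(m \right)} = \frac{1}{m + 6} = \frac{1}{6 + m}$)
$q{\left(V,A \right)} = A \left(\frac{1}{8} + A\right)$ ($q{\left(V,A \right)} = \left(A + \frac{1}{6 + 2}\right) A = \left(A + \frac{1}{8}\right) A = \left(\frac{1}{8} + A\right) A = A \left(\frac{1}{8} + A\right)$)
$\left(B{\left(1753 \right)} + 2830357\right) + q{\left(N{\left(3 \left(-4\right) - 1 \right)},-1239 \right)} = \left(\left(-756 - 1753\right) + 2830357\right) - 1239 \left(\frac{1}{8} - 1239\right) = \left(\left(-756 - 1753\right) + 2830357\right) - - \frac{12279729}{8} = \left(-2509 + 2830357\right) + \frac{12279729}{8} = 2827848 + \frac{12279729}{8} = \frac{34902513}{8}$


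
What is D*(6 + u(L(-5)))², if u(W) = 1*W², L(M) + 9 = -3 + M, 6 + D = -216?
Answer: -19319550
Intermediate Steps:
D = -222 (D = -6 - 216 = -222)
L(M) = -12 + M (L(M) = -9 + (-3 + M) = -12 + M)
u(W) = W²
D*(6 + u(L(-5)))² = -222*(6 + (-12 - 5)²)² = -222*(6 + (-17)²)² = -222*(6 + 289)² = -222*295² = -222*87025 = -19319550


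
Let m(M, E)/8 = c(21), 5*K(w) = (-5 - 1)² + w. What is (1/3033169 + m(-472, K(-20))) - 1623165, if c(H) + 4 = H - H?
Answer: -4923430821292/3033169 ≈ -1.6232e+6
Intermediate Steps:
c(H) = -4 (c(H) = -4 + (H - H) = -4 + 0 = -4)
K(w) = 36/5 + w/5 (K(w) = ((-5 - 1)² + w)/5 = ((-6)² + w)/5 = (36 + w)/5 = 36/5 + w/5)
m(M, E) = -32 (m(M, E) = 8*(-4) = -32)
(1/3033169 + m(-472, K(-20))) - 1623165 = (1/3033169 - 32) - 1623165 = -97061407/3033169 - 1623165 = -4923430821292/3033169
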